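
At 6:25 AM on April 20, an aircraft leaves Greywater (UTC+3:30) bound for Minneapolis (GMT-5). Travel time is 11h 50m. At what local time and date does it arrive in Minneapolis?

Convert departure to UTC: 6:25 AM − 3:30 = 2:55 AM UTC on Apr 20.
Add 11 hours and 50 minutes travel time → 2:45 PM UTC.
Minneapolis is UTC−5:00, so local arrival = 2:45 PM − 5:00 = 9:45 AM on Apr 20.

9:45 AM on April 20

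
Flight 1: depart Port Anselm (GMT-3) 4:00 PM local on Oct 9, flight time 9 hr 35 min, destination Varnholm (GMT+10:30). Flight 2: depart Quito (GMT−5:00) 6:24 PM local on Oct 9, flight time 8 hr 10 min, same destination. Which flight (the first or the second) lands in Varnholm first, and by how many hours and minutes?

Flight 1 in UTC: 4:00 PM + 3:00 = 7:00 PM on Oct 9.
+9 hours 35 minutes → arrive 4:35 AM UTC on Oct 10.
Flight 2 in UTC: 6:24 PM + 5:00 = 11:24 PM on Oct 9.
+8 hours 10 minutes → arrive 7:34 AM UTC on Oct 10.
Flight 1 lands earlier by 2 hours 59 minutes.

the first, by 2 hours 59 minutes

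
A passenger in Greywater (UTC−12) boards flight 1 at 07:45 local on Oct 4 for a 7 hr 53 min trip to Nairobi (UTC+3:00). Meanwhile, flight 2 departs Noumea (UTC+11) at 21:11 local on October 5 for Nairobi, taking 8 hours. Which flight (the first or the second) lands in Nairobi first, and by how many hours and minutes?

Flight 1 in UTC: 07:45 + 12:00 = 19:45 on Oct 4.
+7 hours and 53 minutes → arrive 03:38 UTC on Oct 5.
Flight 2 in UTC: 21:11 − 11:00 = 10:11 on Oct 5.
+8 hours → arrive 18:11 UTC on Oct 5.
Flight 1 lands earlier by 14 hours 33 minutes.

the first, by 14 hours 33 minutes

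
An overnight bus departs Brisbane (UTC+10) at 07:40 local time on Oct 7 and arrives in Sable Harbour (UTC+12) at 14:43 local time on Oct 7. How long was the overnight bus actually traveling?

5 hours 3 minutes

Departure in UTC: 07:40 − 10:00 = 21:40 on Oct 6.
Arrival in UTC: 14:43 − 12:00 = 02:43 on Oct 7.
Elapsed = 02:43 − 21:40 (+1 day) = 5 hours 3 minutes.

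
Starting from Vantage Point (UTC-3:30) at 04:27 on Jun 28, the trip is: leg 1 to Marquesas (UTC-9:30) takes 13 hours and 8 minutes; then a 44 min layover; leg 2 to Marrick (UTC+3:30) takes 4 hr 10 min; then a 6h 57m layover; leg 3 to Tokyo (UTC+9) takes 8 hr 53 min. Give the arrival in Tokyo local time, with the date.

Convert departure to UTC: 04:27 + 3:30 = 07:57 UTC on Jun 28.
Add 13 hours and 8 minutes leg 1 → 21:05 UTC.
Add 44 minutes layover in Marquesas → 21:49 UTC.
Add 4 hours 10 minutes leg 2 → 01:59 UTC (Jun 29).
Add 6 hours 57 minutes layover in Marrick → 08:56 UTC.
Add 8 hours and 53 minutes leg 3 → 17:49 UTC.
Tokyo is UTC+9:00, so local arrival = 17:49 + 9:00 = 02:49 on Jun 30.

02:49 on June 30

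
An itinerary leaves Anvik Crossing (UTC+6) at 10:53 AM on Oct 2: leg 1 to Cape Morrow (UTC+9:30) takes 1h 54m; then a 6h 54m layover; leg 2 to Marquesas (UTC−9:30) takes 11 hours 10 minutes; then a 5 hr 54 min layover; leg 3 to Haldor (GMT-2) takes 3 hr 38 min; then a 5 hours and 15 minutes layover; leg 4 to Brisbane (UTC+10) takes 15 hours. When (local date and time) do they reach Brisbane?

Convert departure to UTC: 10:53 AM − 6:00 = 4:53 AM UTC on Oct 2.
Add 1 hour and 54 minutes leg 1 → 6:47 AM UTC.
Add 6 hours and 54 minutes layover in Cape Morrow → 1:41 PM UTC.
Add 11 hours 10 minutes leg 2 → 12:51 AM UTC (Oct 3).
Add 5 hours 54 minutes layover in Marquesas → 6:45 AM UTC.
Add 3 hours 38 minutes leg 3 → 10:23 AM UTC.
Add 5 hours 15 minutes layover in Haldor → 3:38 PM UTC.
Add 15 hours leg 4 → 6:38 AM UTC (Oct 4).
Brisbane is UTC+10:00, so local arrival = 6:38 AM + 10:00 = 4:38 PM on Oct 4.

4:38 PM on October 4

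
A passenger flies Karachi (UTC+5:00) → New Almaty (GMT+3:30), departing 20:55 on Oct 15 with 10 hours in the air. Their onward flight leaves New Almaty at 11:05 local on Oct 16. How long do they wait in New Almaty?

Convert departure to UTC: 20:55 − 5:00 = 15:55 UTC on Oct 15.
Add 10 hours flight time → 01:55 UTC (Oct 16).
New Almaty is UTC+3:30, so local arrival = 01:55 + 3:30 = 05:25 on Oct 16.
Layover = 11:05 − 05:25 = 5 hours 40 minutes.

5 hours 40 minutes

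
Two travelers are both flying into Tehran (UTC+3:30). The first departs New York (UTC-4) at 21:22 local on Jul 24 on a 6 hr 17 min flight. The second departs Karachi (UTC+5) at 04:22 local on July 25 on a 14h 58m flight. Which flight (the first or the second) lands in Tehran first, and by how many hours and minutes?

the first, by 6 hours 41 minutes

Flight 1 in UTC: 21:22 + 4:00 = 01:22 on Jul 25.
+6 hours 17 minutes → arrive 07:39 UTC on Jul 25.
Flight 2 in UTC: 04:22 − 5:00 = 23:22 on Jul 24.
+14 hours 58 minutes → arrive 14:20 UTC on Jul 25.
Flight 1 lands earlier by 6 hours 41 minutes.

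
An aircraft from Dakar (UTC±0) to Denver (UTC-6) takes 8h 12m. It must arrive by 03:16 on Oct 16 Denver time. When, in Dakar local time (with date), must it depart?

01:04 on Oct 16

Target arrival in UTC: 03:16 + 6:00 = 09:16 on Oct 16.
Subtract 8 hours and 12 minutes → departure 01:04 UTC on Oct 16.
Dakar is UTC+0, so departure is 01:04 on Oct 16.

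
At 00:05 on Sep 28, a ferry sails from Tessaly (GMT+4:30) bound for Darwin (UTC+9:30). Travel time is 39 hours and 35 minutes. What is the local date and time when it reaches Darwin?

20:40 on September 29

Convert departure to UTC: 00:05 − 4:30 = 19:35 UTC on Sep 27.
Add 39 hours 35 minutes travel time → 11:10 UTC (Sep 29).
Darwin is UTC+9:30, so local arrival = 11:10 + 9:30 = 20:40 on Sep 29.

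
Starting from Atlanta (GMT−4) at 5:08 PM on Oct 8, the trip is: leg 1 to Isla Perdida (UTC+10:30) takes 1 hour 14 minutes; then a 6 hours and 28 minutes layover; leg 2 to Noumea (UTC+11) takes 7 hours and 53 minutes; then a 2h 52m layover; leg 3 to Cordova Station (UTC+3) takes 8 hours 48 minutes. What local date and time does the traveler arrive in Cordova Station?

3:23 AM on Oct 10

Convert departure to UTC: 5:08 PM + 4:00 = 9:08 PM UTC on Oct 8.
Add 1 hour 14 minutes leg 1 → 10:22 PM UTC.
Add 6 hours and 28 minutes layover in Isla Perdida → 4:50 AM UTC (Oct 9).
Add 7 hours 53 minutes leg 2 → 12:43 PM UTC.
Add 2 hours 52 minutes layover in Noumea → 3:35 PM UTC.
Add 8 hours 48 minutes leg 3 → 12:23 AM UTC (Oct 10).
Cordova Station is UTC+3:00, so local arrival = 12:23 AM + 3:00 = 3:23 AM on Oct 10.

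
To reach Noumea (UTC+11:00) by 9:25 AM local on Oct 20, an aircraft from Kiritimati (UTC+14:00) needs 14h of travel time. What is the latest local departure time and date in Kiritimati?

10:25 PM on October 19

Target arrival in UTC: 9:25 AM − 11:00 = 10:25 PM on Oct 19.
Subtract 14 hours → departure 8:25 AM UTC on Oct 19.
Kiritimati is UTC+14:00: 8:25 AM + 14:00 = 10:25 PM on Oct 19.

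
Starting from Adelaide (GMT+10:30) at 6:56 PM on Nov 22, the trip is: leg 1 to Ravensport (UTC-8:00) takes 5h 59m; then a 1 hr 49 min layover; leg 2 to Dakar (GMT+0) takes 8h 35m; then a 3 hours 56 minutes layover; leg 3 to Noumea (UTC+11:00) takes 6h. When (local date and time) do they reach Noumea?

Convert departure to UTC: 6:56 PM − 10:30 = 8:26 AM UTC on Nov 22.
Add 5 hours 59 minutes leg 1 → 2:25 PM UTC.
Add 1 hour and 49 minutes layover in Ravensport → 4:14 PM UTC.
Add 8 hours and 35 minutes leg 2 → 12:49 AM UTC (Nov 23).
Add 3 hours 56 minutes layover in Dakar → 4:45 AM UTC.
Add 6 hours leg 3 → 10:45 AM UTC.
Noumea is UTC+11:00, so local arrival = 10:45 AM + 11:00 = 9:45 PM on Nov 23.

9:45 PM on Nov 23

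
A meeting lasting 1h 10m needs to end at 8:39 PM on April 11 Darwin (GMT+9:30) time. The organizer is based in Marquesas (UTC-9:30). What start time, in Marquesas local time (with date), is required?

12:29 AM on Apr 11

Target end time in UTC: 8:39 PM − 9:30 = 11:09 AM on Apr 11.
Subtract 1 hour and 10 minutes → start 9:59 AM UTC on Apr 11.
Marquesas is UTC−9:30: 9:59 AM − 9:30 = 12:29 AM on Apr 11.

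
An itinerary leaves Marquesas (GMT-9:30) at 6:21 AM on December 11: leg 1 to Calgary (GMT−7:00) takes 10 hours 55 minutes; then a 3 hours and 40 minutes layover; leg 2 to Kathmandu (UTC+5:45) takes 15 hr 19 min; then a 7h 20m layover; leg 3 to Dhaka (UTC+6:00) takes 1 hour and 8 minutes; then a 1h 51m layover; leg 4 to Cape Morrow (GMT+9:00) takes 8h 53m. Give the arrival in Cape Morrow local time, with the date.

1:57 AM on December 14

Convert departure to UTC: 6:21 AM + 9:30 = 3:51 PM UTC on Dec 11.
Add 10 hours and 55 minutes leg 1 → 2:46 AM UTC (Dec 12).
Add 3 hours and 40 minutes layover in Calgary → 6:26 AM UTC.
Add 15 hours and 19 minutes leg 2 → 9:45 PM UTC.
Add 7 hours and 20 minutes layover in Kathmandu → 5:05 AM UTC (Dec 13).
Add 1 hour 8 minutes leg 3 → 6:13 AM UTC.
Add 1 hour and 51 minutes layover in Dhaka → 8:04 AM UTC.
Add 8 hours 53 minutes leg 4 → 4:57 PM UTC.
Cape Morrow is UTC+9:00, so local arrival = 4:57 PM + 9:00 = 1:57 AM on Dec 14.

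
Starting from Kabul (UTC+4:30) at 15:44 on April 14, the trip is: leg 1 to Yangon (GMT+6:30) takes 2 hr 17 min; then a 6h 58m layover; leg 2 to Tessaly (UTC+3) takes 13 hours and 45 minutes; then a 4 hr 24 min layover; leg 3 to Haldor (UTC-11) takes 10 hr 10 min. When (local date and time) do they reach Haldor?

Convert departure to UTC: 15:44 − 4:30 = 11:14 UTC on Apr 14.
Add 2 hours 17 minutes leg 1 → 13:31 UTC.
Add 6 hours and 58 minutes layover in Yangon → 20:29 UTC.
Add 13 hours 45 minutes leg 2 → 10:14 UTC (Apr 15).
Add 4 hours 24 minutes layover in Tessaly → 14:38 UTC.
Add 10 hours 10 minutes leg 3 → 00:48 UTC (Apr 16).
Haldor is UTC−11:00, so local arrival = 00:48 − 11:00 = 13:48 on Apr 15.

13:48 on April 15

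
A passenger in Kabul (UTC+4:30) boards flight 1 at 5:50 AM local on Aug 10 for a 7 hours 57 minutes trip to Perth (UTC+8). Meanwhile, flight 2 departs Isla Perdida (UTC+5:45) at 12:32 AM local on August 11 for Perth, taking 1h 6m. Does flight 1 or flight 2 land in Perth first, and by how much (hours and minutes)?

the first, by 10 hours 36 minutes

Flight 1 in UTC: 5:50 AM − 4:30 = 1:20 AM on Aug 10.
+7 hours and 57 minutes → arrive 9:17 AM UTC on Aug 10.
Flight 2 in UTC: 12:32 AM − 5:45 = 6:47 PM on Aug 10.
+1 hour and 6 minutes → arrive 7:53 PM UTC on Aug 10.
Flight 1 lands earlier by 10 hours 36 minutes.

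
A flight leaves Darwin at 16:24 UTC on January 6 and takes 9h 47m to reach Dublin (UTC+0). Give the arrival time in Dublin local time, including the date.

Departure is given in UTC: 16:24 on Jan 6.
Add 9 hours 47 minutes → 02:11 UTC (Jan 7).
Dublin is UTC+0, so local arrival is 02:11 on Jan 7.

02:11 on January 7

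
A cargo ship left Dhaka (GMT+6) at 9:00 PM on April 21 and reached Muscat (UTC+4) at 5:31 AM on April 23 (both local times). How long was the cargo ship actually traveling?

34 hours 31 minutes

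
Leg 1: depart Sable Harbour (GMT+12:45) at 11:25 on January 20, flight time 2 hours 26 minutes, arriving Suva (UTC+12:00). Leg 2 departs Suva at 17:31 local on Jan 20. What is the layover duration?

4 hours 25 minutes

Convert departure to UTC: 11:25 − 12:45 = 22:40 UTC on Jan 19.
Add 2 hours 26 minutes flight time → 01:06 UTC (Jan 20).
Suva is UTC+12:00, so local arrival = 01:06 + 12:00 = 13:06 on Jan 20.
Layover = 17:31 − 13:06 = 4 hours 25 minutes.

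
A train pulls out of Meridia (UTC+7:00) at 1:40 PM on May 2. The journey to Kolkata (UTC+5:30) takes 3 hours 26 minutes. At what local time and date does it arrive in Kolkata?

Kolkata is 1:30 behind Meridia.
After 3 hours 26 minutes it is 5:06 PM in Meridia.
Shift by the zone difference: 5:06 PM − 1:30 = 3:36 PM on May 2 in Kolkata.

3:36 PM on May 2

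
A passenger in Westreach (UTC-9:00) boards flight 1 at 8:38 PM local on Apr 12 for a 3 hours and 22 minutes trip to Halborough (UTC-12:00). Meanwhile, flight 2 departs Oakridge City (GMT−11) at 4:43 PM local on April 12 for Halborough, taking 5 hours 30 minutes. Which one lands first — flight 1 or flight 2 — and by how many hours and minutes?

Flight 1 in UTC: 8:38 PM + 9:00 = 5:38 AM on Apr 13.
+3 hours and 22 minutes → arrive 9:00 AM UTC on Apr 13.
Flight 2 in UTC: 4:43 PM + 11:00 = 3:43 AM on Apr 13.
+5 hours 30 minutes → arrive 9:13 AM UTC on Apr 13.
Flight 1 lands earlier by 13 minutes.

the first, by 13 minutes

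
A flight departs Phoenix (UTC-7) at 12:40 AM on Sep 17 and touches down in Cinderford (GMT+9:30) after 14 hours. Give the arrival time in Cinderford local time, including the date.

7:10 AM on September 18

Convert departure to UTC: 12:40 AM + 7:00 = 7:40 AM UTC on Sep 17.
Add 14 hours travel time → 9:40 PM UTC.
Cinderford is UTC+9:30, so local arrival = 9:40 PM + 9:30 = 7:10 AM on Sep 18.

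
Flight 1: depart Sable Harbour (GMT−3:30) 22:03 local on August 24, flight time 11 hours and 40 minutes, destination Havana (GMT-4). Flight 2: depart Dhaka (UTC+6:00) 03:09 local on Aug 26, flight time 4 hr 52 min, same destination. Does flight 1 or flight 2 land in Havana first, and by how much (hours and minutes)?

the first, by 12 hours 48 minutes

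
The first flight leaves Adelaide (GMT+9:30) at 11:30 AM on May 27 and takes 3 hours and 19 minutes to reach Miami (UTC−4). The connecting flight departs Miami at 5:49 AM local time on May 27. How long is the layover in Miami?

4 hours 30 minutes

Convert departure to UTC: 11:30 AM − 9:30 = 2:00 AM UTC on May 27.
Add 3 hours 19 minutes flight time → 5:19 AM UTC.
Miami is UTC−4:00, so local arrival = 5:19 AM − 4:00 = 1:19 AM on May 27.
Layover = 5:49 AM − 1:19 AM = 4 hours 30 minutes.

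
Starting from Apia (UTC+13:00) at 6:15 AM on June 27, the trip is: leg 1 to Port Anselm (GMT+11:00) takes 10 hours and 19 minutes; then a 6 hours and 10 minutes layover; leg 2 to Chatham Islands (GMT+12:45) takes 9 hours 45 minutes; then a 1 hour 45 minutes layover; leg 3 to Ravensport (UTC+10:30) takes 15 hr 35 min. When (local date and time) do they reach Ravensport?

Convert departure to UTC: 6:15 AM − 13:00 = 5:15 PM UTC on Jun 26.
Add 10 hours and 19 minutes leg 1 → 3:34 AM UTC (Jun 27).
Add 6 hours and 10 minutes layover in Port Anselm → 9:44 AM UTC.
Add 9 hours and 45 minutes leg 2 → 7:29 PM UTC.
Add 1 hour 45 minutes layover in Chatham Islands → 9:14 PM UTC.
Add 15 hours 35 minutes leg 3 → 12:49 PM UTC (Jun 28).
Ravensport is UTC+10:30, so local arrival = 12:49 PM + 10:30 = 11:19 PM on Jun 28.

11:19 PM on June 28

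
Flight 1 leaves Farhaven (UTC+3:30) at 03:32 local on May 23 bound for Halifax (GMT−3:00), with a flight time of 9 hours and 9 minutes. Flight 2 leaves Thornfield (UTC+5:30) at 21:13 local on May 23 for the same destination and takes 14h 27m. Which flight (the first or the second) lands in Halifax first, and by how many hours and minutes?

Flight 1 in UTC: 03:32 − 3:30 = 00:02 on May 23.
+9 hours 9 minutes → arrive 09:11 UTC on May 23.
Flight 2 in UTC: 21:13 − 5:30 = 15:43 on May 23.
+14 hours and 27 minutes → arrive 06:10 UTC on May 24.
Flight 1 lands earlier by 20 hours 59 minutes.

the first, by 20 hours 59 minutes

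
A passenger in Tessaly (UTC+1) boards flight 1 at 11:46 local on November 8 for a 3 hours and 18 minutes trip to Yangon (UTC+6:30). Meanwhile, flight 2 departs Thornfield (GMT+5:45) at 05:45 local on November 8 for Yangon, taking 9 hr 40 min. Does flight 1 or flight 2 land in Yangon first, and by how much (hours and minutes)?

Flight 1 in UTC: 11:46 − 1:00 = 10:46 on Nov 8.
+3 hours 18 minutes → arrive 14:04 UTC on Nov 8.
Flight 2 in UTC: 05:45 − 5:45 = 00:00 on Nov 8.
+9 hours 40 minutes → arrive 09:40 UTC on Nov 8.
Flight 2 lands earlier by 4 hours 24 minutes.

the second, by 4 hours 24 minutes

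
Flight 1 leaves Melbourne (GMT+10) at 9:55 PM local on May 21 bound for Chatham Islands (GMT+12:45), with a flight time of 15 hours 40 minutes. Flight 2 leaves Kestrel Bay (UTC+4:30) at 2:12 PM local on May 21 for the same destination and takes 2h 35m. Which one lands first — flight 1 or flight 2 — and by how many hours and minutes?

the second, by 15 hours 18 minutes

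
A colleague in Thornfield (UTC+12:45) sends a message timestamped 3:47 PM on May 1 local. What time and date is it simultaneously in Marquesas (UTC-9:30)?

5:32 PM on Apr 30

Marquesas is 22:15 behind Thornfield.
Shift by the zone difference: 3:47 PM − 22:15 = 5:32 PM on Apr 30 in Marquesas.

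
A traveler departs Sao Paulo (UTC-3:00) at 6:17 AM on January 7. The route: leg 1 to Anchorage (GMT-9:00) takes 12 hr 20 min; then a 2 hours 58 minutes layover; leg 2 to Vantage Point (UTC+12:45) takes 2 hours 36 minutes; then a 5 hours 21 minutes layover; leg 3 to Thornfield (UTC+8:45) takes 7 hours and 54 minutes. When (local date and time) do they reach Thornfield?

Convert departure to UTC: 6:17 AM + 3:00 = 9:17 AM UTC on Jan 7.
Add 12 hours 20 minutes leg 1 → 9:37 PM UTC.
Add 2 hours and 58 minutes layover in Anchorage → 12:35 AM UTC (Jan 8).
Add 2 hours 36 minutes leg 2 → 3:11 AM UTC.
Add 5 hours 21 minutes layover in Vantage Point → 8:32 AM UTC.
Add 7 hours and 54 minutes leg 3 → 4:26 PM UTC.
Thornfield is UTC+8:45, so local arrival = 4:26 PM + 8:45 = 1:11 AM on Jan 9.

1:11 AM on January 9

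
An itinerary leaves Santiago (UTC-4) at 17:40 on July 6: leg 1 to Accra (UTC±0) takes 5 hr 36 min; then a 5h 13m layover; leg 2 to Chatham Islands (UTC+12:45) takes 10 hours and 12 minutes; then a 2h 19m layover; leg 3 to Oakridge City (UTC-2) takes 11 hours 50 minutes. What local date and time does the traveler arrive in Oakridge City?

06:50 on Jul 8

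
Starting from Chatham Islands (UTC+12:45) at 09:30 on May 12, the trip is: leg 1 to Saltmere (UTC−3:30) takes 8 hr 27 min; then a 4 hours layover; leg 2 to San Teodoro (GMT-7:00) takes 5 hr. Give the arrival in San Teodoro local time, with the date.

07:12 on May 12

Convert departure to UTC: 09:30 − 12:45 = 20:45 UTC on May 11.
Add 8 hours 27 minutes leg 1 → 05:12 UTC (May 12).
Add 4 hours layover in Saltmere → 09:12 UTC.
Add 5 hours leg 2 → 14:12 UTC.
San Teodoro is UTC−7:00, so local arrival = 14:12 − 7:00 = 07:12 on May 12.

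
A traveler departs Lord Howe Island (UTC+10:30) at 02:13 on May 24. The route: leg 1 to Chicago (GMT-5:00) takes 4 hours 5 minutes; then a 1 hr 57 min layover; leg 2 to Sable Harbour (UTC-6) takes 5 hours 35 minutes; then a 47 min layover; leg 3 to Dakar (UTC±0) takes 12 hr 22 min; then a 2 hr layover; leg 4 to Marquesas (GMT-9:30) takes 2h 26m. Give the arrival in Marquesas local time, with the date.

11:25 on May 24

Convert departure to UTC: 02:13 − 10:30 = 15:43 UTC on May 23.
Add 4 hours 5 minutes leg 1 → 19:48 UTC.
Add 1 hour 57 minutes layover in Chicago → 21:45 UTC.
Add 5 hours and 35 minutes leg 2 → 03:20 UTC (May 24).
Add 47 minutes layover in Sable Harbour → 04:07 UTC.
Add 12 hours and 22 minutes leg 3 → 16:29 UTC.
Add 2 hours layover in Dakar → 18:29 UTC.
Add 2 hours 26 minutes leg 4 → 20:55 UTC.
Marquesas is UTC−9:30, so local arrival = 20:55 − 9:30 = 11:25 on May 24.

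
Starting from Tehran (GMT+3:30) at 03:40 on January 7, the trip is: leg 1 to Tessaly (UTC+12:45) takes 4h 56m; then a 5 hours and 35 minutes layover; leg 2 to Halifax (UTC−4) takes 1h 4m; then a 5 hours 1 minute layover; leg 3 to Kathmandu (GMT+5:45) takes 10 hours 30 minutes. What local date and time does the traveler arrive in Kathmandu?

09:01 on January 8

Convert departure to UTC: 03:40 − 3:30 = 00:10 UTC on Jan 7.
Add 4 hours 56 minutes leg 1 → 05:06 UTC.
Add 5 hours and 35 minutes layover in Tessaly → 10:41 UTC.
Add 1 hour 4 minutes leg 2 → 11:45 UTC.
Add 5 hours and 1 minute layover in Halifax → 16:46 UTC.
Add 10 hours 30 minutes leg 3 → 03:16 UTC (Jan 8).
Kathmandu is UTC+5:45, so local arrival = 03:16 + 5:45 = 09:01 on Jan 8.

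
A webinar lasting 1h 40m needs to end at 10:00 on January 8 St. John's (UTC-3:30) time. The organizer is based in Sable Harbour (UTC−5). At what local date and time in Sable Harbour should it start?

06:50 on January 8

Target end time in UTC: 10:00 + 3:30 = 13:30 on Jan 8.
Subtract 1 hour 40 minutes → start 11:50 UTC on Jan 8.
Sable Harbour is UTC−5:00: 11:50 − 5:00 = 06:50 on Jan 8.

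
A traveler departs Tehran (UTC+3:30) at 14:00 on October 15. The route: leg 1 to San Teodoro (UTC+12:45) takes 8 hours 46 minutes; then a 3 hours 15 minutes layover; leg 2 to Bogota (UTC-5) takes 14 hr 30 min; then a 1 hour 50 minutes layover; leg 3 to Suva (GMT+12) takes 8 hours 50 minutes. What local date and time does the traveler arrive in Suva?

11:41 on October 17

Convert departure to UTC: 14:00 − 3:30 = 10:30 UTC on Oct 15.
Add 8 hours 46 minutes leg 1 → 19:16 UTC.
Add 3 hours 15 minutes layover in San Teodoro → 22:31 UTC.
Add 14 hours 30 minutes leg 2 → 13:01 UTC (Oct 16).
Add 1 hour 50 minutes layover in Bogota → 14:51 UTC.
Add 8 hours and 50 minutes leg 3 → 23:41 UTC.
Suva is UTC+12:00, so local arrival = 23:41 + 12:00 = 11:41 on Oct 17.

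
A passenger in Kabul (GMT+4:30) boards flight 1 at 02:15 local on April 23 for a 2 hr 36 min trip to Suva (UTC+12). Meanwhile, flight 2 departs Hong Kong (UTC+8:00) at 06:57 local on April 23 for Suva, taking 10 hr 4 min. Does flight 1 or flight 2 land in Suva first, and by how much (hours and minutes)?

Flight 1 in UTC: 02:15 − 4:30 = 21:45 on Apr 22.
+2 hours 36 minutes → arrive 00:21 UTC on Apr 23.
Flight 2 in UTC: 06:57 − 8:00 = 22:57 on Apr 22.
+10 hours and 4 minutes → arrive 09:01 UTC on Apr 23.
Flight 1 lands earlier by 8 hours 40 minutes.

the first, by 8 hours 40 minutes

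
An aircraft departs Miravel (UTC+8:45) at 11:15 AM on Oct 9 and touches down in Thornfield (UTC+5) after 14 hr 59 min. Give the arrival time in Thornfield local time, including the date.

10:29 PM on Oct 9

Convert departure to UTC: 11:15 AM − 8:45 = 2:30 AM UTC on Oct 9.
Add 14 hours and 59 minutes travel time → 5:29 PM UTC.
Thornfield is UTC+5:00, so local arrival = 5:29 PM + 5:00 = 10:29 PM on Oct 9.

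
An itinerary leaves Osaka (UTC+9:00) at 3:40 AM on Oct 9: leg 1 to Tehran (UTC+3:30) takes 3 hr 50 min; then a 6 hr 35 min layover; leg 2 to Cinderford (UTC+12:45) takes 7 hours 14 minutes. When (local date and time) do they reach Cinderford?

Convert departure to UTC: 3:40 AM − 9:00 = 6:40 PM UTC on Oct 8.
Add 3 hours 50 minutes leg 1 → 10:30 PM UTC.
Add 6 hours and 35 minutes layover in Tehran → 5:05 AM UTC (Oct 9).
Add 7 hours 14 minutes leg 2 → 12:19 PM UTC.
Cinderford is UTC+12:45, so local arrival = 12:19 PM + 12:45 = 1:04 AM on Oct 10.

1:04 AM on October 10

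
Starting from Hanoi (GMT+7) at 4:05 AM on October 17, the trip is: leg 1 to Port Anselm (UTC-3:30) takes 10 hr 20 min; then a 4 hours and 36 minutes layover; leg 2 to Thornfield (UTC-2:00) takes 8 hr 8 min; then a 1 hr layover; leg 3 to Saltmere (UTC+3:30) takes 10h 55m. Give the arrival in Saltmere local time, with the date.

11:34 AM on October 18

Convert departure to UTC: 4:05 AM − 7:00 = 9:05 PM UTC on Oct 16.
Add 10 hours and 20 minutes leg 1 → 7:25 AM UTC (Oct 17).
Add 4 hours and 36 minutes layover in Port Anselm → 12:01 PM UTC.
Add 8 hours and 8 minutes leg 2 → 8:09 PM UTC.
Add 1 hour layover in Thornfield → 9:09 PM UTC.
Add 10 hours and 55 minutes leg 3 → 8:04 AM UTC (Oct 18).
Saltmere is UTC+3:30, so local arrival = 8:04 AM + 3:30 = 11:34 AM on Oct 18.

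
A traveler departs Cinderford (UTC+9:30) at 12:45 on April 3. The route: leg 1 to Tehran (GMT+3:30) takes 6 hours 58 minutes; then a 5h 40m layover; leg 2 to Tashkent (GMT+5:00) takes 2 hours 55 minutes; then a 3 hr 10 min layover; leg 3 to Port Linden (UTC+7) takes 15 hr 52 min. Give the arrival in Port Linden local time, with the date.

Convert departure to UTC: 12:45 − 9:30 = 03:15 UTC on Apr 3.
Add 6 hours and 58 minutes leg 1 → 10:13 UTC.
Add 5 hours and 40 minutes layover in Tehran → 15:53 UTC.
Add 2 hours 55 minutes leg 2 → 18:48 UTC.
Add 3 hours and 10 minutes layover in Tashkent → 21:58 UTC.
Add 15 hours and 52 minutes leg 3 → 13:50 UTC (Apr 4).
Port Linden is UTC+7:00, so local arrival = 13:50 + 7:00 = 20:50 on Apr 4.

20:50 on April 4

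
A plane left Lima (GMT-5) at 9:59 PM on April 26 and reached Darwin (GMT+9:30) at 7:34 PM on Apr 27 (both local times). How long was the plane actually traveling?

7 hours 5 minutes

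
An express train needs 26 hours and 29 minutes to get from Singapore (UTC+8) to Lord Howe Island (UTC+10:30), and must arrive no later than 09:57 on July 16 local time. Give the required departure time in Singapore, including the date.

Target arrival in UTC: 09:57 − 10:30 = 23:27 on Jul 15.
Subtract 26 hours 29 minutes → departure 20:58 UTC on Jul 14.
Singapore is UTC+8:00: 20:58 + 8:00 = 04:58 on Jul 15.

04:58 on July 15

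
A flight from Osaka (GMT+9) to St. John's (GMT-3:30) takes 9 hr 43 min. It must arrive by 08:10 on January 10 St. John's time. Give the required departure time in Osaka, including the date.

10:57 on January 10

Target arrival in UTC: 08:10 + 3:30 = 11:40 on Jan 10.
Subtract 9 hours 43 minutes → departure 01:57 UTC on Jan 10.
Osaka is UTC+9:00: 01:57 + 9:00 = 10:57 on Jan 10.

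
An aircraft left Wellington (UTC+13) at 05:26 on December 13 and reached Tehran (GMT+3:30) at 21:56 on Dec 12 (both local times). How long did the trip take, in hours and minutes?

2 hours

Tehran is 9:30 behind Wellington.
Clock-face elapsed time (ignoring zones) is −7 hours 30 minutes.
Actual elapsed = −7 hours 30 minutes + 9:30 = 2 hours.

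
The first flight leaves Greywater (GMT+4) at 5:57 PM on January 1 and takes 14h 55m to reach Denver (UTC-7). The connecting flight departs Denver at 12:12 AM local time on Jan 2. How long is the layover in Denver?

2 hours 20 minutes

Convert departure to UTC: 5:57 PM − 4:00 = 1:57 PM UTC on Jan 1.
Add 14 hours 55 minutes flight time → 4:52 AM UTC (Jan 2).
Denver is UTC−7:00, so local arrival = 4:52 AM − 7:00 = 9:52 PM on Jan 1.
Layover = 12:12 AM − 9:52 PM (+1 day) = 2 hours 20 minutes.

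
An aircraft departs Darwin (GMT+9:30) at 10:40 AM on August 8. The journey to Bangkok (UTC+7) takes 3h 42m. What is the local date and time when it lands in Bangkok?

Convert departure to UTC: 10:40 AM − 9:30 = 1:10 AM UTC on Aug 8.
Add 3 hours 42 minutes travel time → 4:52 AM UTC.
Bangkok is UTC+7:00, so local arrival = 4:52 AM + 7:00 = 11:52 AM on Aug 8.

11:52 AM on August 8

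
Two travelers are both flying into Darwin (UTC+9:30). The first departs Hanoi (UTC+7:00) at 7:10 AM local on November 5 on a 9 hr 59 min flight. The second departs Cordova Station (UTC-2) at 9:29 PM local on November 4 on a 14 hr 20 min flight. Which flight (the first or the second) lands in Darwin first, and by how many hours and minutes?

the first, by 3 hours 40 minutes

Flight 1 in UTC: 7:10 AM − 7:00 = 12:10 AM on Nov 5.
+9 hours and 59 minutes → arrive 10:09 AM UTC on Nov 5.
Flight 2 in UTC: 9:29 PM + 2:00 = 11:29 PM on Nov 4.
+14 hours and 20 minutes → arrive 1:49 PM UTC on Nov 5.
Flight 1 lands earlier by 3 hours 40 minutes.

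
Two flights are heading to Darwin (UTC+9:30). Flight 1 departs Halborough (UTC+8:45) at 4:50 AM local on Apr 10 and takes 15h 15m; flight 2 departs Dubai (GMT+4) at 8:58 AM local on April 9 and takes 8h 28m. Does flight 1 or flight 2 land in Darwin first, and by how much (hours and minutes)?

Flight 1 in UTC: 4:50 AM − 8:45 = 8:05 PM on Apr 9.
+15 hours 15 minutes → arrive 11:20 AM UTC on Apr 10.
Flight 2 in UTC: 8:58 AM − 4:00 = 4:58 AM on Apr 9.
+8 hours 28 minutes → arrive 1:26 PM UTC on Apr 9.
Flight 2 lands earlier by 21 hours 54 minutes.

the second, by 21 hours 54 minutes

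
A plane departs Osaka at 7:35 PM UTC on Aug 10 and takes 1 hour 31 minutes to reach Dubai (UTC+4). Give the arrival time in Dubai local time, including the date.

Departure is given in UTC: 7:35 PM on Aug 10.
Add 1 hour and 31 minutes → 9:06 PM UTC.
Dubai is UTC+4:00: 9:06 PM + 4:00 = 1:06 AM on Aug 11.

1:06 AM on August 11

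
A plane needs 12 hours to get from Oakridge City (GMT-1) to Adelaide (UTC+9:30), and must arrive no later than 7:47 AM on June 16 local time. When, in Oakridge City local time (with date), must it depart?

9:17 AM on June 15

Target arrival in UTC: 7:47 AM − 9:30 = 10:17 PM on Jun 15.
Subtract 12 hours → departure 10:17 AM UTC on Jun 15.
Oakridge City is UTC−1:00: 10:17 AM − 1:00 = 9:17 AM on Jun 15.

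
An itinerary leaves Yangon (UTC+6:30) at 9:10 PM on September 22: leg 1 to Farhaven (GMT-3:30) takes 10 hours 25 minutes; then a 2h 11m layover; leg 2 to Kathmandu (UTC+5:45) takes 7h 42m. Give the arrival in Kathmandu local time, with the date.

4:43 PM on September 23

Convert departure to UTC: 9:10 PM − 6:30 = 2:40 PM UTC on Sep 22.
Add 10 hours and 25 minutes leg 1 → 1:05 AM UTC (Sep 23).
Add 2 hours and 11 minutes layover in Farhaven → 3:16 AM UTC.
Add 7 hours 42 minutes leg 2 → 10:58 AM UTC.
Kathmandu is UTC+5:45, so local arrival = 10:58 AM + 5:45 = 4:43 PM on Sep 23.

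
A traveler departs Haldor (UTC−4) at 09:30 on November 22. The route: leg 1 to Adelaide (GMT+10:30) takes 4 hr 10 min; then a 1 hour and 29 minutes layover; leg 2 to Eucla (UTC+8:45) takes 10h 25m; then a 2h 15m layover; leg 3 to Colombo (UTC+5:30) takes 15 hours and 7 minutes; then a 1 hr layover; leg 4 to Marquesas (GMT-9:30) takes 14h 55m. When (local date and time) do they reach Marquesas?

Convert departure to UTC: 09:30 + 4:00 = 13:30 UTC on Nov 22.
Add 4 hours and 10 minutes leg 1 → 17:40 UTC.
Add 1 hour and 29 minutes layover in Adelaide → 19:09 UTC.
Add 10 hours and 25 minutes leg 2 → 05:34 UTC (Nov 23).
Add 2 hours and 15 minutes layover in Eucla → 07:49 UTC.
Add 15 hours 7 minutes leg 3 → 22:56 UTC.
Add 1 hour layover in Colombo → 23:56 UTC.
Add 14 hours and 55 minutes leg 4 → 14:51 UTC (Nov 24).
Marquesas is UTC−9:30, so local arrival = 14:51 − 9:30 = 05:21 on Nov 24.

05:21 on November 24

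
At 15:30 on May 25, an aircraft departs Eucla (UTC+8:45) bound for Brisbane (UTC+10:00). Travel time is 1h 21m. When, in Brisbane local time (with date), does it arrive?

Convert departure to UTC: 15:30 − 8:45 = 06:45 UTC on May 25.
Add 1 hour and 21 minutes travel time → 08:06 UTC.
Brisbane is UTC+10:00, so local arrival = 08:06 + 10:00 = 18:06 on May 25.

18:06 on May 25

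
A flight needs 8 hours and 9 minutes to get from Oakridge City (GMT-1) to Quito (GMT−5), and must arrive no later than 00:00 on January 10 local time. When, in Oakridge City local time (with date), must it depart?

Target arrival in UTC: 00:00 + 5:00 = 05:00 on Jan 10.
Subtract 8 hours and 9 minutes → departure 20:51 UTC on Jan 9.
Oakridge City is UTC−1:00: 20:51 − 1:00 = 19:51 on Jan 9.

19:51 on January 9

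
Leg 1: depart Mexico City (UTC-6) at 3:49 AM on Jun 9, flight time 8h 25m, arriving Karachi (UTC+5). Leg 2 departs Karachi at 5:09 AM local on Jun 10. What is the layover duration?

Convert departure to UTC: 3:49 AM + 6:00 = 9:49 AM UTC on Jun 9.
Add 8 hours and 25 minutes flight time → 6:14 PM UTC.
Karachi is UTC+5:00, so local arrival = 6:14 PM + 5:00 = 11:14 PM on Jun 9.
Layover = 5:09 AM − 11:14 PM (+1 day) = 5 hours 55 minutes.

5 hours 55 minutes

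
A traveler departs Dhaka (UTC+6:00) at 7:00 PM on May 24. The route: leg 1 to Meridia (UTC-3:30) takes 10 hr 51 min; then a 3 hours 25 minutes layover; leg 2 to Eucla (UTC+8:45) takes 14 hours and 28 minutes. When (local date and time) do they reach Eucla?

Convert departure to UTC: 7:00 PM − 6:00 = 1:00 PM UTC on May 24.
Add 10 hours 51 minutes leg 1 → 11:51 PM UTC.
Add 3 hours and 25 minutes layover in Meridia → 3:16 AM UTC (May 25).
Add 14 hours 28 minutes leg 2 → 5:44 PM UTC.
Eucla is UTC+8:45, so local arrival = 5:44 PM + 8:45 = 2:29 AM on May 26.

2:29 AM on May 26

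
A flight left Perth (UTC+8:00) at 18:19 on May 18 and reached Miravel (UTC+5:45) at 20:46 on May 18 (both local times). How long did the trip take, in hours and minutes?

Departure in UTC: 18:19 − 8:00 = 10:19 on May 18.
Arrival in UTC: 20:46 − 5:45 = 15:01 on May 18.
Elapsed = 15:01 − 10:19 = 4 hours 42 minutes.

4 hours 42 minutes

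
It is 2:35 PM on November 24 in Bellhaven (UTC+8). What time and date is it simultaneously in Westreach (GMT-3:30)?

Westreach is 11:30 behind Bellhaven.
Shift by the zone difference: 2:35 PM − 11:30 = 3:05 AM on Nov 24 in Westreach.

3:05 AM on November 24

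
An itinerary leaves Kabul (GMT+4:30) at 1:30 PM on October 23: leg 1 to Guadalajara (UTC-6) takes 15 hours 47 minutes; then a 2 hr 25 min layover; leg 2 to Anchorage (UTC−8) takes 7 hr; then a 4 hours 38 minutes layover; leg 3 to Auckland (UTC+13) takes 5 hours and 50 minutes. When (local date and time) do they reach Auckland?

9:40 AM on Oct 25

Convert departure to UTC: 1:30 PM − 4:30 = 9:00 AM UTC on Oct 23.
Add 15 hours 47 minutes leg 1 → 12:47 AM UTC (Oct 24).
Add 2 hours and 25 minutes layover in Guadalajara → 3:12 AM UTC.
Add 7 hours leg 2 → 10:12 AM UTC.
Add 4 hours and 38 minutes layover in Anchorage → 2:50 PM UTC.
Add 5 hours and 50 minutes leg 3 → 8:40 PM UTC.
Auckland is UTC+13:00, so local arrival = 8:40 PM + 13:00 = 9:40 AM on Oct 25.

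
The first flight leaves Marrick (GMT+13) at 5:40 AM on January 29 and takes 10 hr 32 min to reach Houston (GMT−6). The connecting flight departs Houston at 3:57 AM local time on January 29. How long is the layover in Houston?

Convert departure to UTC: 5:40 AM − 13:00 = 4:40 PM UTC on Jan 28.
Add 10 hours and 32 minutes flight time → 3:12 AM UTC (Jan 29).
Houston is UTC−6:00, so local arrival = 3:12 AM − 6:00 = 9:12 PM on Jan 28.
Layover = 3:57 AM − 9:12 PM (+1 day) = 6 hours 45 minutes.

6 hours 45 minutes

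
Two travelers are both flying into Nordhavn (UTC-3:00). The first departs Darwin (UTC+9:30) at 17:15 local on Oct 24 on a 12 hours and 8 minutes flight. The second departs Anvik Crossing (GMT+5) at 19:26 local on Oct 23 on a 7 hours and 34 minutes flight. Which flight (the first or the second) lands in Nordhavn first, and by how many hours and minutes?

the second, by 21 hours 53 minutes

Flight 1 in UTC: 17:15 − 9:30 = 07:45 on Oct 24.
+12 hours and 8 minutes → arrive 19:53 UTC on Oct 24.
Flight 2 in UTC: 19:26 − 5:00 = 14:26 on Oct 23.
+7 hours 34 minutes → arrive 22:00 UTC on Oct 23.
Flight 2 lands earlier by 21 hours 53 minutes.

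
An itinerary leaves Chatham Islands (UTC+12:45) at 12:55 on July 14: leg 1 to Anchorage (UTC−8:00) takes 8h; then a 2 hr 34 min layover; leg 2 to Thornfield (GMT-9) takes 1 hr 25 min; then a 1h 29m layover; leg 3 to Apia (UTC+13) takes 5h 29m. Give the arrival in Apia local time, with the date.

Convert departure to UTC: 12:55 − 12:45 = 00:10 UTC on Jul 14.
Add 8 hours leg 1 → 08:10 UTC.
Add 2 hours and 34 minutes layover in Anchorage → 10:44 UTC.
Add 1 hour 25 minutes leg 2 → 12:09 UTC.
Add 1 hour 29 minutes layover in Thornfield → 13:38 UTC.
Add 5 hours 29 minutes leg 3 → 19:07 UTC.
Apia is UTC+13:00, so local arrival = 19:07 + 13:00 = 08:07 on Jul 15.

08:07 on Jul 15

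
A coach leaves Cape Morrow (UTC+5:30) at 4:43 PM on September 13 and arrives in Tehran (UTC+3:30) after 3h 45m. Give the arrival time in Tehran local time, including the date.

6:28 PM on September 13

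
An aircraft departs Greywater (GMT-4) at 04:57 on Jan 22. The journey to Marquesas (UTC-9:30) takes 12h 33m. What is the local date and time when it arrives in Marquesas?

Convert departure to UTC: 04:57 + 4:00 = 08:57 UTC on Jan 22.
Add 12 hours and 33 minutes travel time → 21:30 UTC.
Marquesas is UTC−9:30, so local arrival = 21:30 − 9:30 = 12:00 on Jan 22.

12:00 on January 22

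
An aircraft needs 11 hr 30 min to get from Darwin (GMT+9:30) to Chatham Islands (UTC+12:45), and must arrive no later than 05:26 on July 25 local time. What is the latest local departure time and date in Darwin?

Target arrival in UTC: 05:26 − 12:45 = 16:41 on Jul 24.
Subtract 11 hours and 30 minutes → departure 05:11 UTC on Jul 24.
Darwin is UTC+9:30: 05:11 + 9:30 = 14:41 on Jul 24.

14:41 on Jul 24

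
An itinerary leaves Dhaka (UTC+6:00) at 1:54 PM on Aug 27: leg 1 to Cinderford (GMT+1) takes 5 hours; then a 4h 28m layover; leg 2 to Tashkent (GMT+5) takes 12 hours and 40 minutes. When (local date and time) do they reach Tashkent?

Convert departure to UTC: 1:54 PM − 6:00 = 7:54 AM UTC on Aug 27.
Add 5 hours leg 1 → 12:54 PM UTC.
Add 4 hours and 28 minutes layover in Cinderford → 5:22 PM UTC.
Add 12 hours and 40 minutes leg 2 → 6:02 AM UTC (Aug 28).
Tashkent is UTC+5:00, so local arrival = 6:02 AM + 5:00 = 11:02 AM on Aug 28.

11:02 AM on August 28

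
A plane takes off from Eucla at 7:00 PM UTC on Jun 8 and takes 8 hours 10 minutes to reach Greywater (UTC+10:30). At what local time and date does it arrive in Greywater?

1:40 PM on June 9

Departure is given in UTC: 7:00 PM on Jun 8.
Add 8 hours and 10 minutes → 3:10 AM UTC (Jun 9).
Greywater is UTC+10:30: 3:10 AM + 10:30 = 1:40 PM on Jun 9.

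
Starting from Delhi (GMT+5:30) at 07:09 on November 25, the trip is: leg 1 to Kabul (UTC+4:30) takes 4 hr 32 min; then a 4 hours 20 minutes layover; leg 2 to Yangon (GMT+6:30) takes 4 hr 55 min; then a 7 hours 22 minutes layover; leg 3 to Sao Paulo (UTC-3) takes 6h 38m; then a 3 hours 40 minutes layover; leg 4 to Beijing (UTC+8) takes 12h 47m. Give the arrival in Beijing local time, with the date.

05:53 on November 27

Convert departure to UTC: 07:09 − 5:30 = 01:39 UTC on Nov 25.
Add 4 hours 32 minutes leg 1 → 06:11 UTC.
Add 4 hours and 20 minutes layover in Kabul → 10:31 UTC.
Add 4 hours 55 minutes leg 2 → 15:26 UTC.
Add 7 hours 22 minutes layover in Yangon → 22:48 UTC.
Add 6 hours 38 minutes leg 3 → 05:26 UTC (Nov 26).
Add 3 hours 40 minutes layover in Sao Paulo → 09:06 UTC.
Add 12 hours 47 minutes leg 4 → 21:53 UTC.
Beijing is UTC+8:00, so local arrival = 21:53 + 8:00 = 05:53 on Nov 27.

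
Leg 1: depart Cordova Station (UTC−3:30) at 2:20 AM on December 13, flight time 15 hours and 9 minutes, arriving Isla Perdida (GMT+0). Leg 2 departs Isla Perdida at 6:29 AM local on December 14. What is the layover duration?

9 hours 30 minutes

Convert departure to UTC: 2:20 AM + 3:30 = 5:50 AM UTC on Dec 13.
Add 15 hours 9 minutes flight time → 8:59 PM UTC.
Isla Perdida is UTC+0, so local arrival is the same: 8:59 PM on Dec 13.
Layover = 6:29 AM − 8:59 PM (+1 day) = 9 hours 30 minutes.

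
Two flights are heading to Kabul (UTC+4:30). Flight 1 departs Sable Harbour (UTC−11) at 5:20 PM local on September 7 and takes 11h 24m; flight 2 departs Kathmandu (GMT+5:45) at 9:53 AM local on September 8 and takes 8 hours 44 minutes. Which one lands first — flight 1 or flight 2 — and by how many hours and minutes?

the second, by 2 hours 52 minutes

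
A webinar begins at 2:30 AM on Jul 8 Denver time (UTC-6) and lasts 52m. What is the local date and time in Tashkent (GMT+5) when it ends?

Convert start to UTC: 2:30 AM + 6:00 = 8:30 AM UTC on Jul 8.
Add 52 minutes duration → 9:22 AM UTC.
Tashkent is UTC+5:00, so local end time = 9:22 AM + 5:00 = 2:22 PM on Jul 8.

2:22 PM on July 8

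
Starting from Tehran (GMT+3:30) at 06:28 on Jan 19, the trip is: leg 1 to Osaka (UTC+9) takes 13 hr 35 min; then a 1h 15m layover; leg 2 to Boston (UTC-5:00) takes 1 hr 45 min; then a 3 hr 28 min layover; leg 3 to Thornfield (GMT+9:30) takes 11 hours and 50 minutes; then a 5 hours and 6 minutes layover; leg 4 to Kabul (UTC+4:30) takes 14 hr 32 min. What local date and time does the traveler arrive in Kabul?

10:59 on Jan 21

Convert departure to UTC: 06:28 − 3:30 = 02:58 UTC on Jan 19.
Add 13 hours 35 minutes leg 1 → 16:33 UTC.
Add 1 hour and 15 minutes layover in Osaka → 17:48 UTC.
Add 1 hour and 45 minutes leg 2 → 19:33 UTC.
Add 3 hours and 28 minutes layover in Boston → 23:01 UTC.
Add 11 hours and 50 minutes leg 3 → 10:51 UTC (Jan 20).
Add 5 hours 6 minutes layover in Thornfield → 15:57 UTC.
Add 14 hours and 32 minutes leg 4 → 06:29 UTC (Jan 21).
Kabul is UTC+4:30, so local arrival = 06:29 + 4:30 = 10:59 on Jan 21.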